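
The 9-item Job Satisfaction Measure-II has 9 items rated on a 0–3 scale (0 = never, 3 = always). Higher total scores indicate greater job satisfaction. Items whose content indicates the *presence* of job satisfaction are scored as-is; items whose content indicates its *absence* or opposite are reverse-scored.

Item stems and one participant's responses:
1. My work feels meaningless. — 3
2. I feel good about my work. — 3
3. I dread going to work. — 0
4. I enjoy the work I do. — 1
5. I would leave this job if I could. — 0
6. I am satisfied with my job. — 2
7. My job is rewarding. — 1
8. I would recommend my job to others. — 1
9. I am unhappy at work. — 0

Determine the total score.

17

Items 1, 3, 5, 9 describe the absence/opposite of job satisfaction → reverse-score.
on a 0–3 scale, reversed = 3 − raw.
  item 1: 3 − 3 = 0
  item 2: 3
  item 3: 3 − 0 = 3
  item 4: 1
  item 5: 3 − 0 = 3
  item 6: 2
  item 7: 1
  item 8: 1
  item 9: 3 − 0 = 3
Total = 0 + 3 + 3 + 1 + 3 + 2 + 1 + 1 + 3 = 17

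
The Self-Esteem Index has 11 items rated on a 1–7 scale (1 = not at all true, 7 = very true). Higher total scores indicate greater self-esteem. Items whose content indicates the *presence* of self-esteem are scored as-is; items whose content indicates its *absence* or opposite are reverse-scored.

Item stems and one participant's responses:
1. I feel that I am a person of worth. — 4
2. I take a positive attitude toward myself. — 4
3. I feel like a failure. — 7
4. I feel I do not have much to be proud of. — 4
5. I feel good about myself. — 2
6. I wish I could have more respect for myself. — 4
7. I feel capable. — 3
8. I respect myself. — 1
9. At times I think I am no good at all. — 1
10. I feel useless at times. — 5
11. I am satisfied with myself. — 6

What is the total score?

Items 3, 4, 6, 9, 10 describe the absence/opposite of self-esteem → reverse-score.
reversed = (1+7) − raw = 8 − raw.
  item 1: 4
  item 2: 4
  item 3: 8 − 7 = 1
  item 4: 8 − 4 = 4
  item 5: 2
  item 6: 8 − 4 = 4
  item 7: 3
  item 8: 1
  item 9: 8 − 1 = 7
  item 10: 8 − 5 = 3
  item 11: 6
Total = 4 + 4 + 1 + 4 + 2 + 4 + 3 + 1 + 7 + 3 + 6 = 39

39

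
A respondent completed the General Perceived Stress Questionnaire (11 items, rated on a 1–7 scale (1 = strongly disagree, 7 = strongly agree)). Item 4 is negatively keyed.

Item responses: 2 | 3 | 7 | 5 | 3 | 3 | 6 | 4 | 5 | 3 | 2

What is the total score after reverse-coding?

41

Reversing item 4 with 8 − raw:
Total = 2 + 3 + 7 + (8−5) + 3 + 3 + 6 + 4 + 5 + 3 + 2
      = 2 + 3 + 7 + 3 + 3 + 3 + 6 + 4 + 5 + 3 + 2 = 41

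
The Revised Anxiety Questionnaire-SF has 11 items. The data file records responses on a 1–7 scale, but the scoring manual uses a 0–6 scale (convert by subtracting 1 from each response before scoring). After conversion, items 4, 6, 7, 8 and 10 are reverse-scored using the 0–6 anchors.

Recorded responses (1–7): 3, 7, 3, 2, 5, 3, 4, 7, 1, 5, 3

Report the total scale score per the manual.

30

Convert to 0–6: 2, 6, 2, 1, 4, 2, 3, 6, 0, 4, 2
Reverse-coded (on a 0–6 scale, reversed = 6 − raw):
  item 4: 6 − 1 = 5
  item 6: 6 − 2 = 4
  item 7: 6 − 3 = 3
  item 8: 6 − 6 = 0
  item 10: 6 − 4 = 2
Scored: 2, 6, 2, 5, 4, 4, 3, 0, 0, 2, 2
Total = 30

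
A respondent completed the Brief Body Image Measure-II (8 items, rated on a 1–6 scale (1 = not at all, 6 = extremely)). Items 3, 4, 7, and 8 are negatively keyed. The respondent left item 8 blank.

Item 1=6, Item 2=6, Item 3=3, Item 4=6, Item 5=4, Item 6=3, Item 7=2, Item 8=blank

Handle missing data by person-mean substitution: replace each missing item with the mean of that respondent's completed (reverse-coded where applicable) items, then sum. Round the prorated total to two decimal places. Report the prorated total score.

33.14

Reverse-coded (reverse-coded value = 7 − response):
  item 3: 7 − 3 = 4
  item 4: 7 − 6 = 1
  item 7: 7 − 2 = 5
Completed scored items (7 of 8): 6, 6, 4, 1, 4, 3, 5; sum = 29.
Person mean = 29 / 7 ≈ 4.1429
Prorated total = (29 / 7) × 8 = 33.14 (to 2 dp)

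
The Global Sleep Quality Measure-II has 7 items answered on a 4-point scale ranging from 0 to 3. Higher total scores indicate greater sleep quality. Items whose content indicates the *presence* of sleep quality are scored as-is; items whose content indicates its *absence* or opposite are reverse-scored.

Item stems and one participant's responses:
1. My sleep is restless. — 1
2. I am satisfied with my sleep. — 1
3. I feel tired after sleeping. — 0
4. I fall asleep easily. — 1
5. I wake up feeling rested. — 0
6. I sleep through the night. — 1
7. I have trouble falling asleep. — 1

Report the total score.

10

Items 1, 3, 7 describe the absence/opposite of sleep quality → reverse-score.
reverse-coded value = 3 − response.
  item 1: 3 − 1 = 2
  item 2: 1
  item 3: 3 − 0 = 3
  item 4: 1
  item 5: 0
  item 6: 1
  item 7: 3 − 1 = 2
Total = 2 + 1 + 3 + 1 + 0 + 1 + 2 = 10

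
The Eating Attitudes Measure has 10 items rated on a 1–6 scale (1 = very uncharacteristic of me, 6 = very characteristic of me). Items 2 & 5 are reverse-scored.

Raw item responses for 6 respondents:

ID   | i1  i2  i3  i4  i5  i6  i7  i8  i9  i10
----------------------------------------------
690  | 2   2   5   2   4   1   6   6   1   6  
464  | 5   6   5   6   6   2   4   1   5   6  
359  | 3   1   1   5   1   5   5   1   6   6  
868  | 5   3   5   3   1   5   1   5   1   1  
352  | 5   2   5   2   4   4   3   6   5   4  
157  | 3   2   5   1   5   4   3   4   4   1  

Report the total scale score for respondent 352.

42

Respondent 352 raw: 5, 2, 5, 2, 4, 4, 3, 6, 5, 4.
Reverse-coded (reverse-coded value = 7 − response):
  item 1: 5
  item 2: 7 − 2 = 5
  item 3: 5
  item 4: 2
  item 5: 7 − 4 = 3
  item 6: 4
  item 7: 3
  item 8: 6
  item 9: 5
  item 10: 4
Sum = 5 + 5 + 5 + 2 + 3 + 4 + 3 + 6 + 5 + 4 = 42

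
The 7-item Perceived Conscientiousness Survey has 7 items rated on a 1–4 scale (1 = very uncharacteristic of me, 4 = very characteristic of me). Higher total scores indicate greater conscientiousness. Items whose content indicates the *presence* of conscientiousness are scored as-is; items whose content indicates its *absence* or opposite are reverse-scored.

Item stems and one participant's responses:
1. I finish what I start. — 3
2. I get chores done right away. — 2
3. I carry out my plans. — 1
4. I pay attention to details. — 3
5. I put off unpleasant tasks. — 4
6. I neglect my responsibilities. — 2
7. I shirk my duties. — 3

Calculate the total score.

15

Items 5, 6, 7 describe the absence/opposite of conscientiousness → reverse-score.
reversed = (1+4) − raw = 5 − raw.
  item 1: 3
  item 2: 2
  item 3: 1
  item 4: 3
  item 5: 5 − 4 = 1
  item 6: 5 − 2 = 3
  item 7: 5 − 3 = 2
Total = 3 + 2 + 1 + 3 + 1 + 3 + 2 = 15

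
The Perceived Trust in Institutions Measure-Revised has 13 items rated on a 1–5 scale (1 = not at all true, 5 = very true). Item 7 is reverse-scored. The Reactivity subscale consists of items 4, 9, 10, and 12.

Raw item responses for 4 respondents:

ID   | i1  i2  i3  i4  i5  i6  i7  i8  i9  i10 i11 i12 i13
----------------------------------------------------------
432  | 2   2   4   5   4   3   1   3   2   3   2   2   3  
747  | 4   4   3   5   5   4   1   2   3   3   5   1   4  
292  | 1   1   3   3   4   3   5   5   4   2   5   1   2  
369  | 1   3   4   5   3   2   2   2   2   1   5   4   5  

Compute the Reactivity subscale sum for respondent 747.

Respondent 747 raw: 4, 4, 3, 5, 5, 4, 1, 2, 3, 3, 5, 1, 4.
Reactivity items: 4, 9, 10, 12.
Reverse-coded (reverse-coded value = 6 − response):
  item 4: 5
  item 9: 3
  item 10: 3
  item 12: 1
Sum = 5 + 3 + 3 + 1 = 12

12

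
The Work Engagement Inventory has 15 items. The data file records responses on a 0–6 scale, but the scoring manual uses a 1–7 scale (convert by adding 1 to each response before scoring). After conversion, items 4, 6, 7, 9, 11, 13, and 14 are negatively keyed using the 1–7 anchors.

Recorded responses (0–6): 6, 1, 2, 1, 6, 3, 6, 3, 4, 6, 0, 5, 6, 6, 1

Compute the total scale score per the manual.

Convert to 1–7: 7, 2, 3, 2, 7, 4, 7, 4, 5, 7, 1, 6, 7, 7, 2
Reverse-coded (reversed = (1+7) − raw = 8 − raw):
  item 4: 8 − 2 = 6
  item 6: 8 − 4 = 4
  item 7: 8 − 7 = 1
  item 9: 8 − 5 = 3
  item 11: 8 − 1 = 7
  item 13: 8 − 7 = 1
  item 14: 8 − 7 = 1
Scored: 7, 2, 3, 6, 7, 4, 1, 4, 3, 7, 7, 6, 1, 1, 2
Total = 61

61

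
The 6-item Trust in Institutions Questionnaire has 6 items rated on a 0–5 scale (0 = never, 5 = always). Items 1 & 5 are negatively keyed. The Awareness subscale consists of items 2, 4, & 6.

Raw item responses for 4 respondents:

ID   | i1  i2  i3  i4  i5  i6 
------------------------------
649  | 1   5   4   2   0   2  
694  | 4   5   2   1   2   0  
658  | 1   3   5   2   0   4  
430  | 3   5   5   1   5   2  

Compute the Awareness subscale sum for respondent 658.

Respondent 658 raw: 1, 3, 5, 2, 0, 4.
Awareness items: 2, 4, 6.
Reverse-coded (reversed = (0+5) − raw = 5 − raw):
  item 2: 3
  item 4: 2
  item 6: 4
Sum = 3 + 2 + 4 = 9

9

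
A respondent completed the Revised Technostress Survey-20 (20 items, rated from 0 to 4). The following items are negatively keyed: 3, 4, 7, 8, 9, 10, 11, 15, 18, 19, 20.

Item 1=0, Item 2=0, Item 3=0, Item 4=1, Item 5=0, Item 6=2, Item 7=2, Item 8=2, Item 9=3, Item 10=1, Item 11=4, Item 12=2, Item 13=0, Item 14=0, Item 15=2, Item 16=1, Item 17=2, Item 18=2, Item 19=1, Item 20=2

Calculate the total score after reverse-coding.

Raw sum = 27. Negatively keyed items: 3, 4, 7, 8, 9, 10, 11, 15, 18, 19, 20; their raw sum = 20.
Each reversal replaces raw with 4 − raw, changing the total by 4 − 2·raw per item.
Total = 27 + 11·4 − 2·20 = 27 + 44 − 40 = 31

31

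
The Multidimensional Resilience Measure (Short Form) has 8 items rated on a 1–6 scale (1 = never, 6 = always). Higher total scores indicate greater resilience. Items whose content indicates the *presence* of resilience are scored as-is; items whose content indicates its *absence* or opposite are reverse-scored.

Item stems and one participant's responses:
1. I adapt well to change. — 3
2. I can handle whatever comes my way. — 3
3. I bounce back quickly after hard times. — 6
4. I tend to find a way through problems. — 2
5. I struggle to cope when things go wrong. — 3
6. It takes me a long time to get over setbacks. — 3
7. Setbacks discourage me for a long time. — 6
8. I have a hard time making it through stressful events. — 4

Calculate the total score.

Items 5, 6, 7, 8 describe the absence/opposite of resilience → reverse-score.
reversed = (1+6) − raw = 7 − raw.
  item 1: 3
  item 2: 3
  item 3: 6
  item 4: 2
  item 5: 7 − 3 = 4
  item 6: 7 − 3 = 4
  item 7: 7 − 6 = 1
  item 8: 7 − 4 = 3
Total = 3 + 3 + 6 + 2 + 4 + 4 + 1 + 3 = 26

26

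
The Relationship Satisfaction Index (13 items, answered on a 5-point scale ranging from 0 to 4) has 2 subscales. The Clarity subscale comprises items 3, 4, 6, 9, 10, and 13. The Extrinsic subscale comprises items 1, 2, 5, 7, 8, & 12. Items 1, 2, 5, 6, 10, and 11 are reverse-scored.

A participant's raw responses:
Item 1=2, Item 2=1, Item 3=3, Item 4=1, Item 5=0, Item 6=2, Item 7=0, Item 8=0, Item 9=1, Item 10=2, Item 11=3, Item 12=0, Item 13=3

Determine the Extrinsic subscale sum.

9

Extrinsic items: 1, 2, 5, 7, 8, 12.
Of these, items 1, 2, & 5 are reverse-scored; on a 0–4 scale, reversed = 4 − raw.
  item 1: 4 − 2 = 2
  item 2: 4 − 1 = 3
  item 5: 4 − 0 = 4
  item 7: 0
  item 8: 0
  item 12: 0
Sum = 2 + 3 + 4 + 0 + 0 + 0 = 9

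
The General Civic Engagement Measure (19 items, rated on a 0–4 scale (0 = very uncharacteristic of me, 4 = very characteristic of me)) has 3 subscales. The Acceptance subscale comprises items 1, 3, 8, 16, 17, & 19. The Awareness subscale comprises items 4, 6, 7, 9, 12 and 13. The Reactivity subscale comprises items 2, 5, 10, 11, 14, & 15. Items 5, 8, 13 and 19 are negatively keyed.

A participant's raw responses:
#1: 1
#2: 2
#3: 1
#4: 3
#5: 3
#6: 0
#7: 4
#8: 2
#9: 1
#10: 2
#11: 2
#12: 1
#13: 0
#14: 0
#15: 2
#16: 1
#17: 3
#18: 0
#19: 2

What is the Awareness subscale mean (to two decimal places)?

2.17

Awareness items: 4, 6, 7, 9, 12, 13.
Of these, item 13 is negatively keyed; reverse-coded value = 4 − response.
  item 4: 3
  item 6: 0
  item 7: 4
  item 9: 1
  item 12: 1
  item 13: 4 − 0 = 4
Sum = 3 + 0 + 4 + 1 + 1 + 4 = 13
Mean = 13 / 6 = 2.17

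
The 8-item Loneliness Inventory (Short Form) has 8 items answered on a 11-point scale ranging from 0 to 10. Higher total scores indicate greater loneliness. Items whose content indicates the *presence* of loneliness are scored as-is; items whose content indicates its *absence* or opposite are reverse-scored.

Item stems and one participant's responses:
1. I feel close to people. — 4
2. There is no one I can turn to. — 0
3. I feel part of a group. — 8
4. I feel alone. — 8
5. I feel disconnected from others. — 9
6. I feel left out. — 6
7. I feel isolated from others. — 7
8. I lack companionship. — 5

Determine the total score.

Items 1, 3 describe the absence/opposite of loneliness → reverse-score.
reversed = (0+10) − raw = 10 − raw.
  item 1: 10 − 4 = 6
  item 2: 0
  item 3: 10 − 8 = 2
  item 4: 8
  item 5: 9
  item 6: 6
  item 7: 7
  item 8: 5
Total = 6 + 0 + 2 + 8 + 9 + 6 + 7 + 5 = 43

43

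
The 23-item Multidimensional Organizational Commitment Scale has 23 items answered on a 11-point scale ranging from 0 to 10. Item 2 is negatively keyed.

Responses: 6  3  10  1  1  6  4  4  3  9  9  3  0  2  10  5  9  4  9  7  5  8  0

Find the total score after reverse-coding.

Negatively keyed items use 10 − raw:
  item 2: 10 − 3 = 7
After reverse-coding: 6, 7, 10, 1, 1, 6, 4, 4, 3, 9, 9, 3, 0, 2, 10, 5, 9, 4, 9, 7, 5, 8, 0
Total = 6 + 7 + 10 + 1 + 1 + 6 + 4 + 4 + 3 + 9 + 9 + 3 + 0 + 2 + 10 + 5 + 9 + 4 + 9 + 7 + 5 + 8 + 0 = 122

122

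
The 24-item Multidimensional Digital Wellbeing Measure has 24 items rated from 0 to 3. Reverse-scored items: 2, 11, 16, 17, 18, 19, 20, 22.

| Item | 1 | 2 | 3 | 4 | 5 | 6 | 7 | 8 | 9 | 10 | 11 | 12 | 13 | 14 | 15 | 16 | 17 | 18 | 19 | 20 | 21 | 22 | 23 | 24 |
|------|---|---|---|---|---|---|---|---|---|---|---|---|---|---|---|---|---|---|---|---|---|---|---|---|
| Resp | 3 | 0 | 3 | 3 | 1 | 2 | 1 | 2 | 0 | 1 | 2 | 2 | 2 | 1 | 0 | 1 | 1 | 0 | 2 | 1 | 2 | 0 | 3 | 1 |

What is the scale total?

Reverse-scored items use 3 − raw:
  item 2: 3 − 0 = 3
  item 11: 3 − 2 = 1
  item 16: 3 − 1 = 2
  item 17: 3 − 1 = 2
  item 18: 3 − 0 = 3
  item 19: 3 − 2 = 1
  item 20: 3 − 1 = 2
  item 22: 3 − 0 = 3
Scored items: 3, 3, 3, 3, 1, 2, 1, 2, 0, 1, 1, 2, 2, 1, 0, 2, 2, 3, 1, 2, 2, 3, 3, 1
Total = 3 + 3 + 3 + 3 + 1 + 2 + 1 + 2 + 0 + 1 + 1 + 2 + 2 + 1 + 0 + 2 + 2 + 3 + 1 + 2 + 2 + 3 + 3 + 1 = 44

44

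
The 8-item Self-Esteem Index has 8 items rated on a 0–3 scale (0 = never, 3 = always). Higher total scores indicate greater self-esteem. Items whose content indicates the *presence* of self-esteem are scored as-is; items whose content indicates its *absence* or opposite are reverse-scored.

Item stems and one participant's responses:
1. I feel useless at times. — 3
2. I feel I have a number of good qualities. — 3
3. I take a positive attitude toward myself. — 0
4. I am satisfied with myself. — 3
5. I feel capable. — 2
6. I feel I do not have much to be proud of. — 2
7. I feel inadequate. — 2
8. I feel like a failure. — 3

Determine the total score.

Items 1, 6, 7, 8 describe the absence/opposite of self-esteem → reverse-score.
on a 0–3 scale, reversed = 3 − raw.
  item 1: 3 − 3 = 0
  item 2: 3
  item 3: 0
  item 4: 3
  item 5: 2
  item 6: 3 − 2 = 1
  item 7: 3 − 2 = 1
  item 8: 3 − 3 = 0
Total = 0 + 3 + 0 + 3 + 2 + 1 + 1 + 0 = 10

10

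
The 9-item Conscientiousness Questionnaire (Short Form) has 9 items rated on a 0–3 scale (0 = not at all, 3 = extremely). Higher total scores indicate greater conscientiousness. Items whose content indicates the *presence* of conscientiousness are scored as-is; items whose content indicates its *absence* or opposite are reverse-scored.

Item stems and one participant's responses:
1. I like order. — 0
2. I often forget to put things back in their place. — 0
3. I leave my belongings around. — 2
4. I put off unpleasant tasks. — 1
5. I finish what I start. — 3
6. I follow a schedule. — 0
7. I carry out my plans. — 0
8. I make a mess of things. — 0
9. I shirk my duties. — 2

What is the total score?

Items 2, 3, 4, 8, 9 describe the absence/opposite of conscientiousness → reverse-score.
reversed = (0+3) − raw = 3 − raw.
  item 1: 0
  item 2: 3 − 0 = 3
  item 3: 3 − 2 = 1
  item 4: 3 − 1 = 2
  item 5: 3
  item 6: 0
  item 7: 0
  item 8: 3 − 0 = 3
  item 9: 3 − 2 = 1
Total = 0 + 3 + 1 + 2 + 3 + 0 + 0 + 3 + 1 = 13

13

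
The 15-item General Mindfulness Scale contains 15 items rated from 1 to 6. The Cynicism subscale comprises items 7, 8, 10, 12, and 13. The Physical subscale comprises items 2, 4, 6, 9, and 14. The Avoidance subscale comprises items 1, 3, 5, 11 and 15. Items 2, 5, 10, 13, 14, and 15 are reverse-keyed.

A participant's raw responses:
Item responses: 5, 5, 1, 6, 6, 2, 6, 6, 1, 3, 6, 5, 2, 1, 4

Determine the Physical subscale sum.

17

Physical items: 2, 4, 6, 9, 14.
Of these, items 2 and 14 are reverse-keyed; on a 1–6 scale, reversed = 7 − raw.
  item 2: 7 − 5 = 2
  item 4: 6
  item 6: 2
  item 9: 1
  item 14: 7 − 1 = 6
Sum = 2 + 6 + 2 + 1 + 6 = 17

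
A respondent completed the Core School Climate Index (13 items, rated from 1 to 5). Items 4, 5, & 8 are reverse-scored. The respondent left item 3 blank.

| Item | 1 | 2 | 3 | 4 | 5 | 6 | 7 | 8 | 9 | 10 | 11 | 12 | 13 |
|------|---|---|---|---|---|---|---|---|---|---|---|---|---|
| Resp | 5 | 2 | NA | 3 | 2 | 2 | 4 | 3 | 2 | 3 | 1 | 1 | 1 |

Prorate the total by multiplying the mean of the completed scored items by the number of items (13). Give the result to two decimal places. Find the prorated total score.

33.58

Reverse-coded (reverse-coded value = 6 − response):
  item 4: 6 − 3 = 3
  item 5: 6 − 2 = 4
  item 8: 6 − 3 = 3
Completed scored items (12 of 13): 5, 2, 3, 4, 2, 4, 3, 2, 3, 1, 1, 1; sum = 31.
Person mean = 31 / 12 ≈ 2.5833
Prorated total = (31 / 12) × 13 = 33.58 (to 2 dp)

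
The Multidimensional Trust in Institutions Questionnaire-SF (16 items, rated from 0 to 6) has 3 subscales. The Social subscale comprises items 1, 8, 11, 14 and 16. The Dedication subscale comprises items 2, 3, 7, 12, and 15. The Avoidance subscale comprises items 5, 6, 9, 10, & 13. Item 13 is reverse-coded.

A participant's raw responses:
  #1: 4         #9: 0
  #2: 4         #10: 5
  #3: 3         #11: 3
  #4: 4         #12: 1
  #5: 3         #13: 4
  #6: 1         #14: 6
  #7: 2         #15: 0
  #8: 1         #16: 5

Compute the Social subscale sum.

19

Social items: 1, 8, 11, 14, 16.
  item 1: 4
  item 8: 1
  item 11: 3
  item 14: 6
  item 16: 5
Sum = 4 + 1 + 3 + 6 + 5 = 19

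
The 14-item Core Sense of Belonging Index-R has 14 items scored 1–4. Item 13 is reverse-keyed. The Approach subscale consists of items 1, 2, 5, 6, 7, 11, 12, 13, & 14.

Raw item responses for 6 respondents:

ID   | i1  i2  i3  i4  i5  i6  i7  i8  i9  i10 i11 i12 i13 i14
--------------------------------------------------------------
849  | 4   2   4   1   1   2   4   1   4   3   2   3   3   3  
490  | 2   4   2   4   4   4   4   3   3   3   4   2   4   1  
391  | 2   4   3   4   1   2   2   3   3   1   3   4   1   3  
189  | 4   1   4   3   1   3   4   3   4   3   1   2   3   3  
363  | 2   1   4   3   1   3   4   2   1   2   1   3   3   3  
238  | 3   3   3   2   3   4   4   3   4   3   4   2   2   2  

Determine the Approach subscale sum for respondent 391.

Respondent 391 raw: 2, 4, 3, 4, 1, 2, 2, 3, 3, 1, 3, 4, 1, 3.
Approach items: 1, 2, 5, 6, 7, 11, 12, 13, 14.
Reverse-coded (reverse-coded value = 5 − response):
  item 1: 2
  item 2: 4
  item 5: 1
  item 6: 2
  item 7: 2
  item 11: 3
  item 12: 4
  item 13: 5 − 1 = 4
  item 14: 3
Sum = 2 + 4 + 1 + 2 + 2 + 3 + 4 + 4 + 3 = 25

25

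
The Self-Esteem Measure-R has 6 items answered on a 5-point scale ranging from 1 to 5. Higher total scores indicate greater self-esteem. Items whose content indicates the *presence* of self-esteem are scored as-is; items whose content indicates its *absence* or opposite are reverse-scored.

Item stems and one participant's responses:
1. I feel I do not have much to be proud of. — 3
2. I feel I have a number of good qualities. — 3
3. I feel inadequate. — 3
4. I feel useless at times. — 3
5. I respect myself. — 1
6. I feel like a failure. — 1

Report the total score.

18

Items 1, 3, 4, 6 describe the absence/opposite of self-esteem → reverse-score.
reversed = (1+5) − raw = 6 − raw.
  item 1: 6 − 3 = 3
  item 2: 3
  item 3: 6 − 3 = 3
  item 4: 6 − 3 = 3
  item 5: 1
  item 6: 6 − 1 = 5
Total = 3 + 3 + 3 + 3 + 1 + 5 = 18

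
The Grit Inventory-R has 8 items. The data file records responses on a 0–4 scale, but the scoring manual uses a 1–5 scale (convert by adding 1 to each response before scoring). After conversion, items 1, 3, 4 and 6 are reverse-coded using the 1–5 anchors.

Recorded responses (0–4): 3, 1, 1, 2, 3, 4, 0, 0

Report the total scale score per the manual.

Convert to 1–5: 4, 2, 2, 3, 4, 5, 1, 1
Reverse-coded (on a 1–5 scale, reversed = 6 − raw):
  item 1: 6 − 4 = 2
  item 3: 6 − 2 = 4
  item 4: 6 − 3 = 3
  item 6: 6 − 5 = 1
Scored: 2, 2, 4, 3, 4, 1, 1, 1
Total = 18

18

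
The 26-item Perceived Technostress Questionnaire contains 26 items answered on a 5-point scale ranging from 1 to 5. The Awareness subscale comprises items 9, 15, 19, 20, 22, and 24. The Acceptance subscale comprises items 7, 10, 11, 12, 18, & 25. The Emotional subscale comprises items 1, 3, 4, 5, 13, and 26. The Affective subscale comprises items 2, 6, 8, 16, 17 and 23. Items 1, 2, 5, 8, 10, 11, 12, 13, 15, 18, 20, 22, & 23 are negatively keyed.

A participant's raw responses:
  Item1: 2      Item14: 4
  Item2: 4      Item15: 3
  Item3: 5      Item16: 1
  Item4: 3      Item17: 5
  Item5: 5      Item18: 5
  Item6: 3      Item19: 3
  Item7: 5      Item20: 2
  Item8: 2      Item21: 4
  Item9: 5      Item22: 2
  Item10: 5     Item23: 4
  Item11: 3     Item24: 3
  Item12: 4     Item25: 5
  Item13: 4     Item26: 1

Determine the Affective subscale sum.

17

Affective items: 2, 6, 8, 16, 17, 23.
Of these, items 2, 8, & 23 are negatively keyed; reversed = (1+5) − raw = 6 − raw.
  item 2: 6 − 4 = 2
  item 6: 3
  item 8: 6 − 2 = 4
  item 16: 1
  item 17: 5
  item 23: 6 − 4 = 2
Sum = 2 + 3 + 4 + 1 + 5 + 2 = 17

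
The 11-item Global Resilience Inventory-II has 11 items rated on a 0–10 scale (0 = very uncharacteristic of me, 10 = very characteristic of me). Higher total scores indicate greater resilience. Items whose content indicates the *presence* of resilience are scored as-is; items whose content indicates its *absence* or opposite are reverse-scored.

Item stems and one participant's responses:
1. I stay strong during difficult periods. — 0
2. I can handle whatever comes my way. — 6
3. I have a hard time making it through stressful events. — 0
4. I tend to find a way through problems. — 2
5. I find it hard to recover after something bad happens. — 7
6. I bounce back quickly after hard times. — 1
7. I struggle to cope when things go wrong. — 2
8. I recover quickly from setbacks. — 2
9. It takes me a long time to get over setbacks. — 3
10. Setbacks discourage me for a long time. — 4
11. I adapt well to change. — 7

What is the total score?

Items 3, 5, 7, 9, 10 describe the absence/opposite of resilience → reverse-score.
reversed = (0+10) − raw = 10 − raw.
  item 1: 0
  item 2: 6
  item 3: 10 − 0 = 10
  item 4: 2
  item 5: 10 − 7 = 3
  item 6: 1
  item 7: 10 − 2 = 8
  item 8: 2
  item 9: 10 − 3 = 7
  item 10: 10 − 4 = 6
  item 11: 7
Total = 0 + 6 + 10 + 2 + 3 + 1 + 8 + 2 + 7 + 6 + 7 = 52

52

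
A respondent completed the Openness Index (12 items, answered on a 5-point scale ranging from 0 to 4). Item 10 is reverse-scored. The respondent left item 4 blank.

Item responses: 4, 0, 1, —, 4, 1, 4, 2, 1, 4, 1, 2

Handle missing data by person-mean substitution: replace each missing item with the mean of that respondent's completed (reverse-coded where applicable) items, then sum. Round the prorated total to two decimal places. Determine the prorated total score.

Reverse-coded (reversed = (0+4) − raw = 4 − raw):
  item 10: 4 − 4 = 0
Completed scored items (11 of 12): 4, 0, 1, 4, 1, 4, 2, 1, 0, 1, 2; sum = 20.
Person mean = 20 / 11 ≈ 1.8182
Prorated total = (20 / 11) × 12 = 21.82 (to 2 dp)

21.82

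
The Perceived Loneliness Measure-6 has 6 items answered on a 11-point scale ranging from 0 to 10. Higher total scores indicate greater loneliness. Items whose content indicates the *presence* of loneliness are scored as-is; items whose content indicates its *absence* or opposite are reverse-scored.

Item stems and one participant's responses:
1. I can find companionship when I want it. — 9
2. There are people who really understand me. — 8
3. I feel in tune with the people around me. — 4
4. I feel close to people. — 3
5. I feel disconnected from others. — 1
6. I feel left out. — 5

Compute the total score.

Items 1, 2, 3, 4 describe the absence/opposite of loneliness → reverse-score.
reversed = (0+10) − raw = 10 − raw.
  item 1: 10 − 9 = 1
  item 2: 10 − 8 = 2
  item 3: 10 − 4 = 6
  item 4: 10 − 3 = 7
  item 5: 1
  item 6: 5
Total = 1 + 2 + 6 + 7 + 1 + 5 = 22

22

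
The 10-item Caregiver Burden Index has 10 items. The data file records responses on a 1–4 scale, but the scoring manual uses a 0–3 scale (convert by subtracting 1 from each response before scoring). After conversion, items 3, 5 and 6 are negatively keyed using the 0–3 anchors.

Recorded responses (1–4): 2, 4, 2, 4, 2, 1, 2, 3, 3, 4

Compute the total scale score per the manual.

22

Convert to 0–3: 1, 3, 1, 3, 1, 0, 1, 2, 2, 3
Reverse-coded (on a 0–3 scale, reversed = 3 − raw):
  item 3: 3 − 1 = 2
  item 5: 3 − 1 = 2
  item 6: 3 − 0 = 3
Scored: 1, 3, 2, 3, 2, 3, 1, 2, 2, 3
Total = 22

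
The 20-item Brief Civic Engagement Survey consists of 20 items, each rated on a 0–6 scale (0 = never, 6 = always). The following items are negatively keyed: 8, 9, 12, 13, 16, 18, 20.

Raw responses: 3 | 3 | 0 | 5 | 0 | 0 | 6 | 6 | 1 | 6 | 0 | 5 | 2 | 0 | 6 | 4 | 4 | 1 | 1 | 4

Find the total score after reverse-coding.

Apply reverse scoring (reverse-coded value = 6 − response):
  item 8: 6 − 6 = 0
  item 9: 6 − 1 = 5
  item 12: 6 − 5 = 1
  item 13: 6 − 2 = 4
  item 16: 6 − 4 = 2
  item 18: 6 − 1 = 5
  item 20: 6 − 4 = 2
Scored items: 3, 3, 0, 5, 0, 0, 6, 0, 5, 6, 0, 1, 4, 0, 6, 2, 4, 5, 1, 2
Total = 3 + 3 + 0 + 5 + 0 + 0 + 6 + 0 + 5 + 6 + 0 + 1 + 4 + 0 + 6 + 2 + 4 + 5 + 1 + 2 = 53

53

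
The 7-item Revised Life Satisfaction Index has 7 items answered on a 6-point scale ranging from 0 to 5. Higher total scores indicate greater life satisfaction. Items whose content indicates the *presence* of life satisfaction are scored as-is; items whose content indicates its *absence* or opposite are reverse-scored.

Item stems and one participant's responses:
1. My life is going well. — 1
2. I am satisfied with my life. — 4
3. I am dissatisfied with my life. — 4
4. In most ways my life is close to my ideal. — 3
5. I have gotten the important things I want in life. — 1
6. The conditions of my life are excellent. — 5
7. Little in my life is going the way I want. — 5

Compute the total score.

15

Items 3, 7 describe the absence/opposite of life satisfaction → reverse-score.
on a 0–5 scale, reversed = 5 − raw.
  item 1: 1
  item 2: 4
  item 3: 5 − 4 = 1
  item 4: 3
  item 5: 1
  item 6: 5
  item 7: 5 − 5 = 0
Total = 1 + 4 + 1 + 3 + 1 + 5 + 0 = 15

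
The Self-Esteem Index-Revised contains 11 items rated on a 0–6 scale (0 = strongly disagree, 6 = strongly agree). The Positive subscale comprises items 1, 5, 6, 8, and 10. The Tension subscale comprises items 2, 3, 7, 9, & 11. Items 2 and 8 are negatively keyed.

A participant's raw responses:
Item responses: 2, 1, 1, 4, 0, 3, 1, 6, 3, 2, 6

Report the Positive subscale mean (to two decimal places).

Positive items: 1, 5, 6, 8, 10.
Of these, item 8 is negatively keyed; reversed = (0+6) − raw = 6 − raw.
  item 1: 2
  item 5: 0
  item 6: 3
  item 8: 6 − 6 = 0
  item 10: 2
Sum = 2 + 0 + 3 + 0 + 2 = 7
Mean = 7 / 5 = 1.40

1.40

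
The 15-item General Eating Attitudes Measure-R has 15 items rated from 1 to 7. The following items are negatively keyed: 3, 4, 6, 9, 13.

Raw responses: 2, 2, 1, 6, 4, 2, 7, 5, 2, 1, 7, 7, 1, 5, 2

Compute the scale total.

Reverse-coded items (reversed = (1+7) − raw = 8 − raw):
  item 3: 8 − 1 = 7
  item 4: 8 − 6 = 2
  item 6: 8 − 2 = 6
  item 9: 8 − 2 = 6
  item 13: 8 − 1 = 7
Scored responses: 2, 2, 7, 2, 4, 6, 7, 5, 6, 1, 7, 7, 7, 5, 2
Total = 2 + 2 + 7 + 2 + 4 + 6 + 7 + 5 + 6 + 1 + 7 + 7 + 7 + 5 + 2 = 70

70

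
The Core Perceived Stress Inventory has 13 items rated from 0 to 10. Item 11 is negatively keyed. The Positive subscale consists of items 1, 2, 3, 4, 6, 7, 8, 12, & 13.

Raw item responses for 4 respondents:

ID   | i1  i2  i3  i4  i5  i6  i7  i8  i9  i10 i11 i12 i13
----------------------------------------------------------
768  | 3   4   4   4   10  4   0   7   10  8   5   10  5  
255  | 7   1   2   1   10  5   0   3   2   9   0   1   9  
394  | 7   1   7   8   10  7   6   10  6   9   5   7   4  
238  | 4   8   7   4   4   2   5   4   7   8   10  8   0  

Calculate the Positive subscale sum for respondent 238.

42

Respondent 238 raw: 4, 8, 7, 4, 4, 2, 5, 4, 7, 8, 10, 8, 0.
Positive items: 1, 2, 3, 4, 6, 7, 8, 12, 13.
Reverse-coded (on a 0–10 scale, reversed = 10 − raw):
  item 1: 4
  item 2: 8
  item 3: 7
  item 4: 4
  item 6: 2
  item 7: 5
  item 8: 4
  item 12: 8
  item 13: 0
Sum = 4 + 8 + 7 + 4 + 2 + 5 + 4 + 8 + 0 = 42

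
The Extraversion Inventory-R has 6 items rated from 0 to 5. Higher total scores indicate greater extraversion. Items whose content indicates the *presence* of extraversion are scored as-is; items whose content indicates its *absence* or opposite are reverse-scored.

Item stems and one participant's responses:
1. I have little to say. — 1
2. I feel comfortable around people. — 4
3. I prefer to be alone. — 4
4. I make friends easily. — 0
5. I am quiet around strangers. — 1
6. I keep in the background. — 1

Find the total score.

Items 1, 3, 5, 6 describe the absence/opposite of extraversion → reverse-score.
reversed = (0+5) − raw = 5 − raw.
  item 1: 5 − 1 = 4
  item 2: 4
  item 3: 5 − 4 = 1
  item 4: 0
  item 5: 5 − 1 = 4
  item 6: 5 − 1 = 4
Total = 4 + 4 + 1 + 0 + 4 + 4 = 17

17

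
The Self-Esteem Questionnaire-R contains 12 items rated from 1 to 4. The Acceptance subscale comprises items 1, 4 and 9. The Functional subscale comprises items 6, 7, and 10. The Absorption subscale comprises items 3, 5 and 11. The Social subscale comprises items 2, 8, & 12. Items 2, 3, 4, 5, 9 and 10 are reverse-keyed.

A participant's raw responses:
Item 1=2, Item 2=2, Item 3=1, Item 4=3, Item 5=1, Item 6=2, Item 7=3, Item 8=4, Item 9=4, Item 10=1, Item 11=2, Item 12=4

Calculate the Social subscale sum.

11

Social items: 2, 8, 12.
Of these, item 2 is reverse-keyed; reverse-coded value = 5 − response.
  item 2: 5 − 2 = 3
  item 8: 4
  item 12: 4
Sum = 3 + 4 + 4 = 11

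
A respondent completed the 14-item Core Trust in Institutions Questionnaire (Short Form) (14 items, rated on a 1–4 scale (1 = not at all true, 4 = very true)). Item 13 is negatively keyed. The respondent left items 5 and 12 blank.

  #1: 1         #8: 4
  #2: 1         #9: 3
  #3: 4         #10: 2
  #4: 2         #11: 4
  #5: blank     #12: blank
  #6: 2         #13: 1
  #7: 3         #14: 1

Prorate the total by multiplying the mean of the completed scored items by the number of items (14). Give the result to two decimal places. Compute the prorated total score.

Reverse-coded (on a 1–4 scale, reversed = 5 − raw):
  item 13: 5 − 1 = 4
Completed scored items (12 of 14): 1, 1, 4, 2, 2, 3, 4, 3, 2, 4, 4, 1; sum = 31.
Person mean = 31 / 12 ≈ 2.5833
Prorated total = (31 / 12) × 14 = 36.17 (to 2 dp)

36.17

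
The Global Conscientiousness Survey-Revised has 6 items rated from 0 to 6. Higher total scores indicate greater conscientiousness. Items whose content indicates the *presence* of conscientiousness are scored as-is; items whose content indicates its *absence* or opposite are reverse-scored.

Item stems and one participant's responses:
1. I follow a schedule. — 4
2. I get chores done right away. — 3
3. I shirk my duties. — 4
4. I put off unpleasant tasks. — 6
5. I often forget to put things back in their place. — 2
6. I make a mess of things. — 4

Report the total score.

15

Items 3, 4, 5, 6 describe the absence/opposite of conscientiousness → reverse-score.
on a 0–6 scale, reversed = 6 − raw.
  item 1: 4
  item 2: 3
  item 3: 6 − 4 = 2
  item 4: 6 − 6 = 0
  item 5: 6 − 2 = 4
  item 6: 6 − 4 = 2
Total = 4 + 3 + 2 + 0 + 4 + 2 = 15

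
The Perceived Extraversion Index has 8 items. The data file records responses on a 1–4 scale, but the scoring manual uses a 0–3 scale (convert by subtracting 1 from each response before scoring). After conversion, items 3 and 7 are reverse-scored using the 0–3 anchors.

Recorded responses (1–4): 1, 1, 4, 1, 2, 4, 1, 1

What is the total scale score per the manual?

Convert to 0–3: 0, 0, 3, 0, 1, 3, 0, 0
Reverse-coded (reverse-coded value = 3 − response):
  item 3: 3 − 3 = 0
  item 7: 3 − 0 = 3
Scored: 0, 0, 0, 0, 1, 3, 3, 0
Total = 7

7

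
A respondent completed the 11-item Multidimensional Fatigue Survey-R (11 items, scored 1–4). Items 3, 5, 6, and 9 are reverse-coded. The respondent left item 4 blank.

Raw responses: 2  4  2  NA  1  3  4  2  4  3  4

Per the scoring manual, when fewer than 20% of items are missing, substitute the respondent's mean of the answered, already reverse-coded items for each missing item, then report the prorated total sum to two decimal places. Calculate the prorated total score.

Reverse-coded (reversed = (1+4) − raw = 5 − raw):
  item 3: 5 − 2 = 3
  item 5: 5 − 1 = 4
  item 6: 5 − 3 = 2
  item 9: 5 − 4 = 1
Completed scored items (10 of 11): 2, 4, 3, 4, 2, 4, 2, 1, 3, 4; sum = 29.
Person mean = 29 / 10 ≈ 2.9000
Prorated total = (29 / 10) × 11 = 31.90 (to 2 dp)

31.90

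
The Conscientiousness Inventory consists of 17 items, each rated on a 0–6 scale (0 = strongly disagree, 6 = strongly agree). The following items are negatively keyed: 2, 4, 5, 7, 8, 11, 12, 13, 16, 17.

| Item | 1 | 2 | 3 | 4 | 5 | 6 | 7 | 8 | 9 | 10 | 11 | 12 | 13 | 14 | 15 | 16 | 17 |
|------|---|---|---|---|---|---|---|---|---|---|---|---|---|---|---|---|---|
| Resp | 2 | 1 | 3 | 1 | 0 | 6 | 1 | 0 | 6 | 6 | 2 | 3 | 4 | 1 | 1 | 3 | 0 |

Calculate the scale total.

Reversing items 2, 4, 5, 7, 8, 11, 12, 13, 16, & 17 with 6 − raw:
Total = 2 + (6−1) + 3 + (6−1) + (6−0) + 6 + (6−1) + (6−0) + 6 + 6 + (6−2) + (6−3) + (6−4) + 1 + 1 + (6−3) + (6−0)
      = 2 + 5 + 3 + 5 + 6 + 6 + 5 + 6 + 6 + 6 + 4 + 3 + 2 + 1 + 1 + 3 + 6 = 70

70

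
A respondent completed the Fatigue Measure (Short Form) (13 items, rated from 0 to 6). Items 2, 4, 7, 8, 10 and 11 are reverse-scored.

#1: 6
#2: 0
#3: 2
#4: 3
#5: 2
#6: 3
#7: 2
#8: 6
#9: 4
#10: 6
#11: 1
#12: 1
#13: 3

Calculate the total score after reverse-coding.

39

Apply reverse scoring (reversed = (0+6) − raw = 6 − raw):
  item 2: 6 − 0 = 6
  item 4: 6 − 3 = 3
  item 7: 6 − 2 = 4
  item 8: 6 − 6 = 0
  item 10: 6 − 6 = 0
  item 11: 6 − 1 = 5
After reverse-coding: 6, 6, 2, 3, 2, 3, 4, 0, 4, 0, 5, 1, 3
Total = 6 + 6 + 2 + 3 + 2 + 3 + 4 + 0 + 4 + 0 + 5 + 1 + 3 = 39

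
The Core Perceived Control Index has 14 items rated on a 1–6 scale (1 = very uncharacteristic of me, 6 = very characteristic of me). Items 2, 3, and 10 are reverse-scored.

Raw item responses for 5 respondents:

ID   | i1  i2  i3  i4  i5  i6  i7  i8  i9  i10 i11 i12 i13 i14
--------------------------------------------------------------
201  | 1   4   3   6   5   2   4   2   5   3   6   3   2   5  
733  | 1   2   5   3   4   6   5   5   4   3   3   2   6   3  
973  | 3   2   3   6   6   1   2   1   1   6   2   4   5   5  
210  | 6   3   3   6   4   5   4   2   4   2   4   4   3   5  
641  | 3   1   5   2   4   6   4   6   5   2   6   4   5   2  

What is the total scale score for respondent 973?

46

Respondent 973 raw: 3, 2, 3, 6, 6, 1, 2, 1, 1, 6, 2, 4, 5, 5.
Reverse-coded (reverse-coded value = 7 − response):
  item 1: 3
  item 2: 7 − 2 = 5
  item 3: 7 − 3 = 4
  item 4: 6
  item 5: 6
  item 6: 1
  item 7: 2
  item 8: 1
  item 9: 1
  item 10: 7 − 6 = 1
  item 11: 2
  item 12: 4
  item 13: 5
  item 14: 5
Sum = 3 + 5 + 4 + 6 + 6 + 1 + 2 + 1 + 1 + 1 + 2 + 4 + 5 + 5 = 46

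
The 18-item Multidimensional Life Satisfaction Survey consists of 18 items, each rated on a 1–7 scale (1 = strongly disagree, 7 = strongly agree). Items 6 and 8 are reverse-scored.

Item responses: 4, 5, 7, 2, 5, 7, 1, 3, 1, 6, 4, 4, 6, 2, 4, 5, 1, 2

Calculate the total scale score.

65

Raw sum = 69. Reverse-scored items: 6, 8; their raw sum = 10.
Each reversal replaces raw with 8 − raw, changing the total by 8 − 2·raw per item.
Total = 69 + 2·8 − 2·10 = 69 + 16 − 20 = 65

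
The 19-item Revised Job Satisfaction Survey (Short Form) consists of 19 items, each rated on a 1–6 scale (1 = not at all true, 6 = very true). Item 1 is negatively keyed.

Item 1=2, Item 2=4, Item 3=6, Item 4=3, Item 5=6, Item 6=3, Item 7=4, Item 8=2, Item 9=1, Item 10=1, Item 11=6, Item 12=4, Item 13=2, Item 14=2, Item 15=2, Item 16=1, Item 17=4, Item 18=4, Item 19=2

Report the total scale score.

Reversing item 1 with 7 − raw:
Total = (7−2) + 4 + 6 + 3 + 6 + 3 + 4 + 2 + 1 + 1 + 6 + 4 + 2 + 2 + 2 + 1 + 4 + 4 + 2
      = 5 + 4 + 6 + 3 + 6 + 3 + 4 + 2 + 1 + 1 + 6 + 4 + 2 + 2 + 2 + 1 + 4 + 4 + 2 = 62

62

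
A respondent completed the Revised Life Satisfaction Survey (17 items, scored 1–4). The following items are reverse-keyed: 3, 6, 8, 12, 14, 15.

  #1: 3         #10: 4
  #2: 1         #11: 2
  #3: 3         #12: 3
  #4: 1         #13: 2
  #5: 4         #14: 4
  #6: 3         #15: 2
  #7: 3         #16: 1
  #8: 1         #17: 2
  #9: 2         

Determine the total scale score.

Raw sum = 41. Reverse-keyed items: 3, 6, 8, 12, 14, 15; their raw sum = 16.
Each reversal replaces raw with 5 − raw, changing the total by 5 − 2·raw per item.
Total = 41 + 6·5 − 2·16 = 41 + 30 − 32 = 39

39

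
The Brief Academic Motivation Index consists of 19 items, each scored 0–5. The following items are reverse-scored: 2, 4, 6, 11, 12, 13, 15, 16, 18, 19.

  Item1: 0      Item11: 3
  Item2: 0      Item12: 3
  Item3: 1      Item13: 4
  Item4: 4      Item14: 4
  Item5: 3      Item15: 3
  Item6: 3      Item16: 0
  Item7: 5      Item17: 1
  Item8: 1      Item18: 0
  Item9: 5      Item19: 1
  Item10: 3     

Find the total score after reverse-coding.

52

Reversing items 2, 4, 6, 11, 12, 13, 15, 16, 18, and 19 with 5 − raw:
Total = 0 + (5−0) + 1 + (5−4) + 3 + (5−3) + 5 + 1 + 5 + 3 + (5−3) + (5−3) + (5−4) + 4 + (5−3) + (5−0) + 1 + (5−0) + (5−1)
      = 0 + 5 + 1 + 1 + 3 + 2 + 5 + 1 + 5 + 3 + 2 + 2 + 1 + 4 + 2 + 5 + 1 + 5 + 4 = 52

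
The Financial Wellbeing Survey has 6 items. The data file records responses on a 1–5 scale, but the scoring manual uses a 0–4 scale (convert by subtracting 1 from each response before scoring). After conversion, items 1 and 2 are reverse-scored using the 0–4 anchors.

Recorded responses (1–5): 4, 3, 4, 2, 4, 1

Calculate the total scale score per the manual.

10

Convert to 0–4: 3, 2, 3, 1, 3, 0
Reverse-coded (reverse-coded value = 4 − response):
  item 1: 4 − 3 = 1
  item 2: 4 − 2 = 2
Scored: 1, 2, 3, 1, 3, 0
Total = 10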